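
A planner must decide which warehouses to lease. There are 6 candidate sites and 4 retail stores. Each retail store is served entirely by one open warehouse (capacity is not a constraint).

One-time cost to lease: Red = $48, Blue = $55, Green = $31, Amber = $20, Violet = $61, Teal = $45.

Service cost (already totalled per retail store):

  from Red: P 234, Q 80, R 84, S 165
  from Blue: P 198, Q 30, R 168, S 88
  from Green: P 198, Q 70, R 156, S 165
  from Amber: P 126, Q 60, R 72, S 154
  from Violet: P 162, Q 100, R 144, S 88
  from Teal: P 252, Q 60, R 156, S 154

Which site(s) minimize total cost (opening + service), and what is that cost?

Open Blue and Amber; minimum total cost 391.

For any fixed open set, each retail store goes to its cheapest open site; total = fixed + service.
{Blue, Amber}: P→Amber 126, Q→Blue 30, R→Amber 72, S→Blue 88. Service 316; fixed 75; total 391.
{Blue, Green, Amber}: service 316 + fixed 106 = 422
{Amber, Violet}: service 346 + fixed 81 = 427
{Red, Blue, Green, Amber, Violet, Teal}: P→Amber 126, Q→Blue 30, R→Amber 72, S→Blue 88. Service 316; fixed 260; total 576.
No other subset beats 391.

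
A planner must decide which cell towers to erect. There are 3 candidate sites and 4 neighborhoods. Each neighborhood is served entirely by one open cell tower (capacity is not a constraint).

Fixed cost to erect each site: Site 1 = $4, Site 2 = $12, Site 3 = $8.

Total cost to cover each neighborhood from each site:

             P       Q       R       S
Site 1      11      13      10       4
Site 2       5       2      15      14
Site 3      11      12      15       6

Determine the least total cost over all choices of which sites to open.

For any fixed open set, each neighborhood goes to its cheapest open site; total = fixed + service.
{Site 1, Site 2}: P→Site 2 5, Q→Site 2 2, R→Site 1 10, S→Site 1 4. Service 21; fixed 16; total 37.
{Site 1}: P→Site 1 11, Q→Site 1 13, R→Site 1 10, S→Site 1 4. Service 38; fixed 4; total 42.
{Site 1, Site 2, Site 3}: service 21 + fixed 24 = 45
No other subset beats 37.

Minimum total cost: 37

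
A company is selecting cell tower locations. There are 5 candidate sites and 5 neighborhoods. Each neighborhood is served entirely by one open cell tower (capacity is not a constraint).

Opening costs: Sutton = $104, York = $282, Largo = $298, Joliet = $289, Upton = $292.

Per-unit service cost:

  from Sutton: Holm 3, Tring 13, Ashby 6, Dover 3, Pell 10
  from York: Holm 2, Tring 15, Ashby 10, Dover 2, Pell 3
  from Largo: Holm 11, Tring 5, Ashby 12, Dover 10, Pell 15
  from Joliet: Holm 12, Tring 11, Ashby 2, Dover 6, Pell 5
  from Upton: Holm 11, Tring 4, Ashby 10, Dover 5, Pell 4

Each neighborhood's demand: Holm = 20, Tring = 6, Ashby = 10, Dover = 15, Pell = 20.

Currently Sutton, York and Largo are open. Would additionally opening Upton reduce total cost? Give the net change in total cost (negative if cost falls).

Current service cost with {Sutton, York, Largo}: 220.
Adding Upton: each neighborhood re-picks its cheapest; new service cost 214, saving 6.
Extra fixed cost: 292. Net change = 292 − 6 = 286.
(Totals: 904 → 1190.)

No — net change +286 (cost rises by 286).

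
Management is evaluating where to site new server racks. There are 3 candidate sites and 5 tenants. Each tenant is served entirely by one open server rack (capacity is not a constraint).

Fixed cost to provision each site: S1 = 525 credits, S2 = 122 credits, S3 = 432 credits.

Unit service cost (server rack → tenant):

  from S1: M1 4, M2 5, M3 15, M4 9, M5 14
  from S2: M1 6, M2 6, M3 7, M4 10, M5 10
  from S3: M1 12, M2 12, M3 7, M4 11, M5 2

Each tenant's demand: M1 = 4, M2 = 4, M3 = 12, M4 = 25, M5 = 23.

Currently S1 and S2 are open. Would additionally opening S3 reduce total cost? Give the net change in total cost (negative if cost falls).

No — net change +248 (cost rises by 248).

Current service cost with {S1, S2}: 575.
Adding S3: each tenant re-picks its cheapest; new service cost 391, saving 184.
Extra fixed cost: 432. Net change = 432 − 184 = 248.
(Totals: 1222 → 1470.)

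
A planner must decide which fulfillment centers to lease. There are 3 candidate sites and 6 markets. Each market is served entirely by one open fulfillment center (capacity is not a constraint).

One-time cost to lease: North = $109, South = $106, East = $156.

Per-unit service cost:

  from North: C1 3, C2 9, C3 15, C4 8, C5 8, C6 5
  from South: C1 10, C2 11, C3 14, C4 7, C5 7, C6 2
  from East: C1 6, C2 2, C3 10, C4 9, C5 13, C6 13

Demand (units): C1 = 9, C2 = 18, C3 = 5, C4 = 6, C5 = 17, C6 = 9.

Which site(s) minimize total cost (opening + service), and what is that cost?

For any fixed open set, each market goes to its cheapest open site; total = fixed + service.
{South, East}: C1→East 6·9=54, C2→East 2·18=36, C3→East 10·5=50, C4→South 7·6=42, C5→South 7·17=119, C6→South 2·9=18. Service 319; fixed 262; total 581.
{North}: service 493 + fixed 109 = 602
{North, East}: service 342 + fixed 265 = 607
{North, South, East}: service 292 + fixed 371 = 663
No other subset beats 581.

Open South and East; minimum total cost 581.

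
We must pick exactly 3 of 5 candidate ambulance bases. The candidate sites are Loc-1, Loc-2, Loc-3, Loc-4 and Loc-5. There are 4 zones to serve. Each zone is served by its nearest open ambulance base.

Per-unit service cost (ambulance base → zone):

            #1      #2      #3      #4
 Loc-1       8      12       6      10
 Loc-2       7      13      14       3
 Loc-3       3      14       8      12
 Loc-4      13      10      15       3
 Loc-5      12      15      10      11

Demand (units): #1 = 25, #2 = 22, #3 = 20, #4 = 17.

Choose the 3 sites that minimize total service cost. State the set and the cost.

With exactly 3 open, each zone uses its cheapest among the chosen.
{Loc-1, Loc-3, Loc-4}: #1→Loc-3 3·25=75, #2→Loc-4 10·22=220, #3→Loc-1 6·20=120, #4→Loc-4 3·17=51. Service cost 466.
{Loc-2, Loc-3, Loc-4}: service cost 506
{Loc-3, Loc-4, Loc-5}: service cost 506
Among all 10 size-3 choices, {Loc-1, Loc-3, Loc-4} is lowest.

Choose Loc-1, Loc-3 and Loc-4; total service cost 466.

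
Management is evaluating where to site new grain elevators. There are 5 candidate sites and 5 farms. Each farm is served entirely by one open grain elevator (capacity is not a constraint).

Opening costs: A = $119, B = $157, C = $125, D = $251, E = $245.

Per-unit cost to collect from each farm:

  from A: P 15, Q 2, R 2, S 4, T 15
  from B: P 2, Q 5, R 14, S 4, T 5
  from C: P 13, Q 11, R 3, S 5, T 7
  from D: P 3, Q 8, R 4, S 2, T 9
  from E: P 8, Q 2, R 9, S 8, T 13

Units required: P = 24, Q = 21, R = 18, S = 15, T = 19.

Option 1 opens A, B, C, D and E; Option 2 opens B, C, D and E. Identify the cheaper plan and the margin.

Option 1: {A, B, C, D, E}: P→B 2·24=48, Q→A 2·21=42, R→A 2·18=36, S→D 2·15=30, T→B 5·19=95. Service 251; fixed 897; total 1148.
Option 2: {B, C, D, E}: P→B 2·24=48, Q→E 2·21=42, R→C 3·18=54, S→D 2·15=30, T→B 5·19=95. Service 269; fixed 778; total 1047.
Difference: |1148 − 1047| = 101.

Option 2 is cheaper by 101.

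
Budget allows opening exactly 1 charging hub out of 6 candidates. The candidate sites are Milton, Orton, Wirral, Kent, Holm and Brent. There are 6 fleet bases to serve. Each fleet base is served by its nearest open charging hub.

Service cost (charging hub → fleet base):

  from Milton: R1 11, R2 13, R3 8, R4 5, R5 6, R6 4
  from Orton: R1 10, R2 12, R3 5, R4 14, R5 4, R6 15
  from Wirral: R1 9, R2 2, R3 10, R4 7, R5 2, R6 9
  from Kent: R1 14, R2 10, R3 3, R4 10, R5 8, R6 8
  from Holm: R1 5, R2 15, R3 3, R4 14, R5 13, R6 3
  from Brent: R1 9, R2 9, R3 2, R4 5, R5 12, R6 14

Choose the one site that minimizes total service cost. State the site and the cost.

Choose Wirral only; total service cost 39.

With exactly 1 open, each fleet base uses its cheapest among the chosen.
{Wirral}: R1→Wirral 9, R2→Wirral 2, R3→Wirral 10, R4→Wirral 7, R5→Wirral 2, R6→Wirral 9. Service cost 39.
{Milton}: service cost 47
{Brent}: service cost 51
Among all 6 size-1 choices, {Wirral} is lowest.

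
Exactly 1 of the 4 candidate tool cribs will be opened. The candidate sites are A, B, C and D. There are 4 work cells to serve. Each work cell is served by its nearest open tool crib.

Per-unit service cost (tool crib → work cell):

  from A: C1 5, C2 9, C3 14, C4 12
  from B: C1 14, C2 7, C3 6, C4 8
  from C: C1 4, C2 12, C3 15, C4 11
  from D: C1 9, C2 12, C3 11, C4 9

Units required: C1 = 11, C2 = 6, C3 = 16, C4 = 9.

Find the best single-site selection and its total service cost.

With exactly 1 open, each work cell uses its cheapest among the chosen.
{B}: C1→B 14·11=154, C2→B 7·6=42, C3→B 6·16=96, C4→B 8·9=72. Service cost 364.
{D}: service cost 428
{A}: service cost 441
Among all 4 size-1 choices, {B} is lowest.

Choose B only; total service cost 364.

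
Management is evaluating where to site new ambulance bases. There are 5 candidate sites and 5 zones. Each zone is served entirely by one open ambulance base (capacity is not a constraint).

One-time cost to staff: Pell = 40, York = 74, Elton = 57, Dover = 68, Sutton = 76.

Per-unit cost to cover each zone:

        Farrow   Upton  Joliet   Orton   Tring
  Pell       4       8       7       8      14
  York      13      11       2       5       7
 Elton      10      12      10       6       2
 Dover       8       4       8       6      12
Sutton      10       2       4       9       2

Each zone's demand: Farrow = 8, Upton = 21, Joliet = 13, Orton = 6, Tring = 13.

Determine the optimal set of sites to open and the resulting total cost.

Open Pell and Sutton; minimum total cost 316.

For any fixed open set, each zone goes to its cheapest open site; total = fixed + service.
{Pell, Sutton}: Farrow→Pell 4·8=32, Upton→Sutton 2·21=42, Joliet→Sutton 4·13=52, Orton→Pell 8·6=48, Tring→Sutton 2·13=26. Service 200; fixed 116; total 316.
{Sutton}: service 254 + fixed 76 = 330
{Pell, York, Sutton}: Farrow→Pell 4·8=32, Upton→Sutton 2·21=42, Joliet→York 2·13=26, Orton→York 5·6=30, Tring→Sutton 2·13=26. Service 156; fixed 190; total 346.
{Pell, York, Elton, Dover, Sutton}: Farrow→Pell 4·8=32, Upton→Sutton 2·21=42, Joliet→York 2·13=26, Orton→York 5·6=30, Tring→Elton 2·13=26. Service 156; fixed 315; total 471.
No other subset beats 316.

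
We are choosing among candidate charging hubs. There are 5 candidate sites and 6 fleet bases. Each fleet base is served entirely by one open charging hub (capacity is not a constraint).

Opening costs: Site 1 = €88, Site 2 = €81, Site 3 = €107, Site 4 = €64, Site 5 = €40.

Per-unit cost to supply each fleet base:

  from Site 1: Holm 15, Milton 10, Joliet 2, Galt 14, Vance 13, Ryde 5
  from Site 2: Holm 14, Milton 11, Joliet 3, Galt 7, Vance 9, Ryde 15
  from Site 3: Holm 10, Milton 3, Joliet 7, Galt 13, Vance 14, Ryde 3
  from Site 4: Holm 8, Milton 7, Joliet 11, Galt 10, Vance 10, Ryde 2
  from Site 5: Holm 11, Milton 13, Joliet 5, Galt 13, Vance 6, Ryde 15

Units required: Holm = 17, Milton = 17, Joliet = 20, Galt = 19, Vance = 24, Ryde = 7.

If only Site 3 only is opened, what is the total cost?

Each fleet base is assigned to its cheapest site among the open ones.
{Site 3}: Holm→Site 3 10·17=170, Milton→Site 3 3·17=51, Joliet→Site 3 7·20=140, Galt→Site 3 13·19=247, Vance→Site 3 14·24=336, Ryde→Site 3 3·7=21. Service 965; fixed 107; total 1072.

Total cost: 1072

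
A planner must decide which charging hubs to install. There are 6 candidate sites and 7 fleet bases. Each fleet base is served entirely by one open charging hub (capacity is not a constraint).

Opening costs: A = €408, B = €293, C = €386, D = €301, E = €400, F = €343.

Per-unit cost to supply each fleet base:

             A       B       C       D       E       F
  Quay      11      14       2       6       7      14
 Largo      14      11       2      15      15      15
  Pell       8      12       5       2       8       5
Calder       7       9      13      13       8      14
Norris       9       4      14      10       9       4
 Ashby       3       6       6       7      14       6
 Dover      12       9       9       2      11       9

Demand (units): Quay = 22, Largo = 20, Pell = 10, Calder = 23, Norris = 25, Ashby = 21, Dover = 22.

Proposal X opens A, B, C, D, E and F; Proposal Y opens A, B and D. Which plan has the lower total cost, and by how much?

Proposal Y is cheaper by 861.

Proposal X: {A, B, C, D, E, F}: Quay→C 2·22=44, Largo→C 2·20=40, Pell→D 2·10=20, Calder→A 7·23=161, Norris→B 4·25=100, Ashby→A 3·21=63, Dover→D 2·22=44. Service 472; fixed 2131; total 2603.
Proposal Y: {A, B, D}: Quay→D 6·22=132, Largo→B 11·20=220, Pell→D 2·10=20, Calder→A 7·23=161, Norris→B 4·25=100, Ashby→A 3·21=63, Dover→D 2·22=44. Service 740; fixed 1002; total 1742.
Difference: |2603 − 1742| = 861.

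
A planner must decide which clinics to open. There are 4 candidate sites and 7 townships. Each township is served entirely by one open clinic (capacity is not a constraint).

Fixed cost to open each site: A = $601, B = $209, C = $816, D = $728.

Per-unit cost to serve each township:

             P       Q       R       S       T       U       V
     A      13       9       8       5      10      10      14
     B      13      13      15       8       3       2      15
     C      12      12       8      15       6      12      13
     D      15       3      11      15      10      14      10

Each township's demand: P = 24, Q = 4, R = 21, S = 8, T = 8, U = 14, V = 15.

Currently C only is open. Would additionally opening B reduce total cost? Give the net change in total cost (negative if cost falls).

Current service cost with {C}: 1035.
Adding B: each township re-picks its cheapest; new service cost 815, saving 220.
Extra fixed cost: 209. Net change = 209 − 220 = -11.
(Totals: 1851 → 1840.)

Yes — net change −11 (cost falls by 11).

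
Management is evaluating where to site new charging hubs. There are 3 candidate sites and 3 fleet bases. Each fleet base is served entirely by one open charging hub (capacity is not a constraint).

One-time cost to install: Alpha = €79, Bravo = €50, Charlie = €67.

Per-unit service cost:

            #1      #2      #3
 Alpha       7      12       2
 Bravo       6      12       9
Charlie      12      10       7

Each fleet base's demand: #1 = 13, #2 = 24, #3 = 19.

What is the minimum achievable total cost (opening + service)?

For any fixed open set, each fleet base goes to its cheapest open site; total = fixed + service.
{Alpha}: #1→Alpha 7·13=91, #2→Alpha 12·24=288, #3→Alpha 2·19=38. Service 417; fixed 79; total 496.
{Alpha, Charlie}: service 369 + fixed 146 = 515
{Alpha, Bravo}: service 404 + fixed 129 = 533
{Alpha, Bravo, Charlie}: #1→Bravo 6·13=78, #2→Charlie 10·24=240, #3→Alpha 2·19=38. Service 356; fixed 196; total 552.
No other subset beats 496.

Minimum total cost: 496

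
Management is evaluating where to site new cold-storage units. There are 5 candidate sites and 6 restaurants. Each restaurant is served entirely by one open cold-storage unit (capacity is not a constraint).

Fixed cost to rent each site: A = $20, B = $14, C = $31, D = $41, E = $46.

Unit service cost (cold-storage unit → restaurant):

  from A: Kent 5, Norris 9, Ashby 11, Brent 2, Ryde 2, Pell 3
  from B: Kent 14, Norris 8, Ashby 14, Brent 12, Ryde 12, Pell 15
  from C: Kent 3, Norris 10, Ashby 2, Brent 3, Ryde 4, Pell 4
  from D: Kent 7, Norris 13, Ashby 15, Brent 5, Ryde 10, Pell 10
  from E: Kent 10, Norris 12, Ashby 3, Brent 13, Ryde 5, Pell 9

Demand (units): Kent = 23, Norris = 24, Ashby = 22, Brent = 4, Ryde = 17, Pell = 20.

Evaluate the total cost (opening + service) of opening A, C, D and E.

Each restaurant is assigned to its cheapest site among the open ones.
{A, C, D, E}: Kent→C 3·23=69, Norris→A 9·24=216, Ashby→C 2·22=44, Brent→A 2·4=8, Ryde→A 2·17=34, Pell→A 3·20=60. Service 431; fixed 138; total 569.

Total cost: 569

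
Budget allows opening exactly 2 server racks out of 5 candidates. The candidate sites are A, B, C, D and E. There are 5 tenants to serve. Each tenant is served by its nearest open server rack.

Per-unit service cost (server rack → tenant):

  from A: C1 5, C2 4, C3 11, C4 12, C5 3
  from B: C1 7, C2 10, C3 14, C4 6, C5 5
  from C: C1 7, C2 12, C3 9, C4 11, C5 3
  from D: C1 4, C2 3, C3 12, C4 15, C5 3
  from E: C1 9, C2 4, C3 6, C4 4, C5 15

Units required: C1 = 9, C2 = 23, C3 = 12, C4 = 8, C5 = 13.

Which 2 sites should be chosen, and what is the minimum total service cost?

Choose D and E; total service cost 248.

With exactly 2 open, each tenant uses its cheapest among the chosen.
{D, E}: C1→D 4·9=36, C2→D 3·23=69, C3→E 6·12=72, C4→E 4·8=32, C5→D 3·13=39. Service cost 248.
{A, E}: service cost 280
{C, E}: service cost 298
Among all 10 size-2 choices, {D, E} is lowest.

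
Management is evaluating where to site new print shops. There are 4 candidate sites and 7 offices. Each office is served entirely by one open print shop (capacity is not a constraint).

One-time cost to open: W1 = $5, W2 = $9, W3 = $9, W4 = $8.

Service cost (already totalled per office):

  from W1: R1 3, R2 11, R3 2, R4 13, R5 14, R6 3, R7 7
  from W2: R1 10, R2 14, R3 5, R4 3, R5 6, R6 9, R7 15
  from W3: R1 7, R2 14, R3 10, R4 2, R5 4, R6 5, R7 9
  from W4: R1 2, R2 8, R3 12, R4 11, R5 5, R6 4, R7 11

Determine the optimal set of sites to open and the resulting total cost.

For any fixed open set, each office goes to its cheapest open site; total = fixed + service.
{W1, W3}: R1→W1 3, R2→W1 11, R3→W1 2, R4→W3 2, R5→W3 4, R6→W1 3, R7→W1 7. Service 32; fixed 14; total 46.
{W1, W2}: service 35 + fixed 14 = 49
{W1, W3, W4}: service 28 + fixed 22 = 50
{W1, W2, W3, W4}: R1→W4 2, R2→W4 8, R3→W1 2, R4→W3 2, R5→W3 4, R6→W1 3, R7→W1 7. Service 28; fixed 31; total 59.
No other subset beats 46.

Open W1 and W3; minimum total cost 46.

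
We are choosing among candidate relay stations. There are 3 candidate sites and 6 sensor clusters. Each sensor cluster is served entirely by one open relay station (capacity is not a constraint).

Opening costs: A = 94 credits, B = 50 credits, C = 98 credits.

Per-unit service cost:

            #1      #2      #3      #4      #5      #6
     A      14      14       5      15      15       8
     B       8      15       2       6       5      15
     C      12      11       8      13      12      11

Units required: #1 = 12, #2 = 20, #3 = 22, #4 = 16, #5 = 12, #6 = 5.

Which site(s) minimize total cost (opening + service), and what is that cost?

Open B and C; minimum total cost 719.

For any fixed open set, each sensor cluster goes to its cheapest open site; total = fixed + service.
{B, C}: #1→B 8·12=96, #2→C 11·20=220, #3→B 2·22=44, #4→B 6·16=96, #5→B 5·12=60, #6→C 11·5=55. Service 571; fixed 148; total 719.
{B}: service 671 + fixed 50 = 721
{A, B}: service 616 + fixed 144 = 760
{A, B, C}: #1→B 8·12=96, #2→C 11·20=220, #3→B 2·22=44, #4→B 6·16=96, #5→B 5·12=60, #6→A 8·5=40. Service 556; fixed 242; total 798.
No other subset beats 719.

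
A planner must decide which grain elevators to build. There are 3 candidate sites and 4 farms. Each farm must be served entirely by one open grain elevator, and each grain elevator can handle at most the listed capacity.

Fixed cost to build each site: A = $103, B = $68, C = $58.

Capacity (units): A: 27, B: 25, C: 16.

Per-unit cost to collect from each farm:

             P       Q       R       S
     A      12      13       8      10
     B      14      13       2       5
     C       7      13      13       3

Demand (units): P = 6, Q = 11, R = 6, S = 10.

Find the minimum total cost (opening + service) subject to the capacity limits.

Open {B, C}: P→C 7·6=42, Q→B 13·11=143, R→B 2·6=12, S→C 3·10=30.
Loads: B carries 17/25, C carries 16/16. Service 227; fixed 126; total 353.
Next best feasible plan costs 395.

Minimum total cost: 353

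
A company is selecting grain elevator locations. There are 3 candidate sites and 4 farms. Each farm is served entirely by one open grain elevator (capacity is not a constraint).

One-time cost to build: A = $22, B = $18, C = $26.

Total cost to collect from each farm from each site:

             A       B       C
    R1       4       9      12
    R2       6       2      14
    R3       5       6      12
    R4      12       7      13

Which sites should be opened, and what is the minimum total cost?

Open B only; minimum total cost 42.

For any fixed open set, each farm goes to its cheapest open site; total = fixed + service.
{B}: R1→B 9, R2→B 2, R3→B 6, R4→B 7. Service 24; fixed 18; total 42.
{A}: service 27 + fixed 22 = 49
{A, B}: R1→A 4, R2→B 2, R3→A 5, R4→B 7. Service 18; fixed 40; total 58.
{A, B, C}: service 18 + fixed 66 = 84
No other subset beats 42.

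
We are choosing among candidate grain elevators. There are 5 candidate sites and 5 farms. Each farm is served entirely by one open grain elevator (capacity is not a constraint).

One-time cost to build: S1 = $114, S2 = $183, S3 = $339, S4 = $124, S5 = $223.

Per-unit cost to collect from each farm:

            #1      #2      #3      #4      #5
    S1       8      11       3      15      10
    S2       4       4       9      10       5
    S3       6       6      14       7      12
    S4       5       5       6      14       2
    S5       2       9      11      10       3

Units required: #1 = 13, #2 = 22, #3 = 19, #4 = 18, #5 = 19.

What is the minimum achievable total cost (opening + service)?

Minimum total cost: 703

For any fixed open set, each farm goes to its cheapest open site; total = fixed + service.
{S4}: #1→S4 5·13=65, #2→S4 5·22=110, #3→S4 6·19=114, #4→S4 14·18=252, #5→S4 2·19=38. Service 579; fixed 124; total 703.
{S1, S4}: #1→S4 5·13=65, #2→S4 5·22=110, #3→S1 3·19=57, #4→S4 14·18=252, #5→S4 2·19=38. Service 522; fixed 238; total 760.
{S1, S2}: #1→S2 4·13=52, #2→S2 4·22=88, #3→S1 3·19=57, #4→S2 10·18=180, #5→S2 5·19=95. Service 472; fixed 297; total 769.
{S1, S2, S3, S4, S5}: service 335 + fixed 983 = 1318
No other subset beats 703.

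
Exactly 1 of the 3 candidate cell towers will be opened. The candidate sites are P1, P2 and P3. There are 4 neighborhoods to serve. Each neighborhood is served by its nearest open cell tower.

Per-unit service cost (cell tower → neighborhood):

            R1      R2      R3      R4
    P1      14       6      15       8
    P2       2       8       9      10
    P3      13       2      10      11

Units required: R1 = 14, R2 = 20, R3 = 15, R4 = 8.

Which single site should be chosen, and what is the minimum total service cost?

Choose P2 only; total service cost 403.

With exactly 1 open, each neighborhood uses its cheapest among the chosen.
{P2}: R1→P2 2·14=28, R2→P2 8·20=160, R3→P2 9·15=135, R4→P2 10·8=80. Service cost 403.
{P3}: service cost 460
{P1}: service cost 605
Among all 3 size-1 choices, {P2} is lowest.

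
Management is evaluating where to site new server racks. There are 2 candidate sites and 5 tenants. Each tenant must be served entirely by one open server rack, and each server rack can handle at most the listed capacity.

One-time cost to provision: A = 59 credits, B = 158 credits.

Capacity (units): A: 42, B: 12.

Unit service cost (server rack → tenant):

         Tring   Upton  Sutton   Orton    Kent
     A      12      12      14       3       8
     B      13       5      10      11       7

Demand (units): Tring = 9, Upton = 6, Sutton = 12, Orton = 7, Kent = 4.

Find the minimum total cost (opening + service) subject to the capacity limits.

Open {A}: Tring→A 12·9=108, Upton→A 12·6=72, Sutton→A 14·12=168, Orton→A 3·7=21, Kent→A 8·4=32.
Loads: A carries 38/42. Service 401; fixed 59; total 460.
Next best feasible plan costs 570.

Minimum total cost: 460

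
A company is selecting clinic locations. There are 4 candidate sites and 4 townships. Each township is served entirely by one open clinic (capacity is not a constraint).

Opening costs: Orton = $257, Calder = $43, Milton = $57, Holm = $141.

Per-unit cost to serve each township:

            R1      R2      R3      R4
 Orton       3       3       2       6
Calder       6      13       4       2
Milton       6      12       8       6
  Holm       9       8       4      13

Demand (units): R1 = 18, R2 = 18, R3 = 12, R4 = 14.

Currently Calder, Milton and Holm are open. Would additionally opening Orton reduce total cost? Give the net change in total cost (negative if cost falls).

Current service cost with {Calder, Milton, Holm}: 328.
Adding Orton: each township re-picks its cheapest; new service cost 160, saving 168.
Extra fixed cost: 257. Net change = 257 − 168 = 89.
(Totals: 569 → 658.)

No — net change +89 (cost rises by 89).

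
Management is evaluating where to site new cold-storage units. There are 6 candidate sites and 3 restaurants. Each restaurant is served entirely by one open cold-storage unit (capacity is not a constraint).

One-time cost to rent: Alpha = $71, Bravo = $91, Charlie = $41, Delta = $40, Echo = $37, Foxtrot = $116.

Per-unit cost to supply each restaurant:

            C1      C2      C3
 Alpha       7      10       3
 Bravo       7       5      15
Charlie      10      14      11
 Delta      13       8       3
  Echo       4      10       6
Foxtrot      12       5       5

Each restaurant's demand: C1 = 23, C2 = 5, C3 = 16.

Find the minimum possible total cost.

Minimum total cost: 257

For any fixed open set, each restaurant goes to its cheapest open site; total = fixed + service.
{Delta, Echo}: C1→Echo 4·23=92, C2→Delta 8·5=40, C3→Delta 3·16=48. Service 180; fixed 77; total 257.
{Echo}: service 238 + fixed 37 = 275
{Alpha, Echo}: C1→Echo 4·23=92, C2→Alpha 10·5=50, C3→Alpha 3·16=48. Service 190; fixed 108; total 298.
{Alpha, Bravo, Charlie, Delta, Echo, Foxtrot}: C1→Echo 4·23=92, C2→Bravo 5·5=25, C3→Alpha 3·16=48. Service 165; fixed 396; total 561.
No other subset beats 257.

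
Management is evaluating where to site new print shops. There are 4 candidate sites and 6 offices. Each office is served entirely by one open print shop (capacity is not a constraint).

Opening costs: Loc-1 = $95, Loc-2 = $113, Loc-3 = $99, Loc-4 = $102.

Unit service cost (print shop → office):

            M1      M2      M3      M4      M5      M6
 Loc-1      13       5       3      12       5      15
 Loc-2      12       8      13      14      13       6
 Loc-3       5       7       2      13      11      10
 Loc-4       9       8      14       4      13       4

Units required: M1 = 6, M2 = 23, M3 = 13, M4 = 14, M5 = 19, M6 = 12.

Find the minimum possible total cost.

Minimum total cost: 604

For any fixed open set, each office goes to its cheapest open site; total = fixed + service.
{Loc-1, Loc-4}: M1→Loc-4 9·6=54, M2→Loc-1 5·23=115, M3→Loc-1 3·13=39, M4→Loc-4 4·14=56, M5→Loc-1 5·19=95, M6→Loc-4 4·12=48. Service 407; fixed 197; total 604.
{Loc-1, Loc-3, Loc-4}: service 370 + fixed 296 = 666
{Loc-1, Loc-2, Loc-4}: service 407 + fixed 310 = 717
{Loc-1, Loc-2, Loc-3, Loc-4}: service 370 + fixed 409 = 779
No other subset beats 604.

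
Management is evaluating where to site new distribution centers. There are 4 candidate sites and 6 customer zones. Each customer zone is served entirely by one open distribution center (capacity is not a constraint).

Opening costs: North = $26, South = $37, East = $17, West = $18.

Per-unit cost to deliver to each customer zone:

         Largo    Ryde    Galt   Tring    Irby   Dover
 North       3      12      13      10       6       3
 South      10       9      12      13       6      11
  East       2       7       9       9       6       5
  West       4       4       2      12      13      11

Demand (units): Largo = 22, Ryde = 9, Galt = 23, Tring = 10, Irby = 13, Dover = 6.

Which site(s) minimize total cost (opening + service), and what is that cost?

Open East and West; minimum total cost 359.

For any fixed open set, each customer zone goes to its cheapest open site; total = fixed + service.
{East, West}: Largo→East 2·22=44, Ryde→West 4·9=36, Galt→West 2·23=46, Tring→East 9·10=90, Irby→East 6·13=78, Dover→East 5·6=30. Service 324; fixed 35; total 359.
{North, East, West}: service 312 + fixed 61 = 373
{North, West}: service 344 + fixed 44 = 388
{North, South, East, West}: service 312 + fixed 98 = 410
No other subset beats 359.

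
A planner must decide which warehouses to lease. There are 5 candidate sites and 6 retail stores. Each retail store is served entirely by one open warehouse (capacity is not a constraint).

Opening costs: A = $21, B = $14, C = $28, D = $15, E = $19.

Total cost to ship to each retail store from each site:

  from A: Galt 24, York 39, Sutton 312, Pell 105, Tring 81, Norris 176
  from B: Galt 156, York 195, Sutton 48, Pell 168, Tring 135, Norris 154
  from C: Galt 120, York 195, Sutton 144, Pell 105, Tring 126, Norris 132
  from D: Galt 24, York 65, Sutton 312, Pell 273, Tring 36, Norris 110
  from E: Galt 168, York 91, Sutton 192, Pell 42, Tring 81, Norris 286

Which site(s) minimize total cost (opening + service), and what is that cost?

Open A, B, D and E; minimum total cost 368.

For any fixed open set, each retail store goes to its cheapest open site; total = fixed + service.
{A, B, D, E}: Galt→A 24, York→A 39, Sutton→B 48, Pell→E 42, Tring→D 36, Norris→D 110. Service 299; fixed 69; total 368.
{B, D, E}: Galt→D 24, York→D 65, Sutton→B 48, Pell→E 42, Tring→D 36, Norris→D 110. Service 325; fixed 48; total 373.
{A, B, C, D, E}: service 299 + fixed 97 = 396
{B}: service 856 + fixed 14 = 870
No other subset beats 368.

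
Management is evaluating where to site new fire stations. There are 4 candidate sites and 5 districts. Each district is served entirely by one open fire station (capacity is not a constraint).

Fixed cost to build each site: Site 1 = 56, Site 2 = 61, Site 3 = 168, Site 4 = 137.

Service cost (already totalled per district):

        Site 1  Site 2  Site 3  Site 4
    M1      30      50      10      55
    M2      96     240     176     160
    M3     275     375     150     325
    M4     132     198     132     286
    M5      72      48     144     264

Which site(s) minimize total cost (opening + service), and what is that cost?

For any fixed open set, each district goes to its cheapest open site; total = fixed + service.
{Site 1}: M1→Site 1 30, M2→Site 1 96, M3→Site 1 275, M4→Site 1 132, M5→Site 1 72. Service 605; fixed 56; total 661.
{Site 1, Site 3}: service 460 + fixed 224 = 684
{Site 1, Site 2}: service 581 + fixed 117 = 698
{Site 1, Site 2, Site 3, Site 4}: service 436 + fixed 422 = 858
No other subset beats 661.

Open Site 1 only; minimum total cost 661.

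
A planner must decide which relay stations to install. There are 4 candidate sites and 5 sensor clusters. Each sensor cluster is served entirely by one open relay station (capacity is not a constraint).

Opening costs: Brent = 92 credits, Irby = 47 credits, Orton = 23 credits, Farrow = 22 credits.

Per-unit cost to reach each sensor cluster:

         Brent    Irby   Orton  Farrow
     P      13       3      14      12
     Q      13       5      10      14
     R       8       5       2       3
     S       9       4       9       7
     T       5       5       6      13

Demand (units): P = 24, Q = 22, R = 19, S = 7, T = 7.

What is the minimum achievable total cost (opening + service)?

Minimum total cost: 353

For any fixed open set, each sensor cluster goes to its cheapest open site; total = fixed + service.
{Irby, Orton}: P→Irby 3·24=72, Q→Irby 5·22=110, R→Orton 2·19=38, S→Irby 4·7=28, T→Irby 5·7=35. Service 283; fixed 70; total 353.
{Irby, Farrow}: service 302 + fixed 69 = 371
{Irby, Orton, Farrow}: service 283 + fixed 92 = 375
{Brent, Irby, Orton, Farrow}: service 283 + fixed 184 = 467
No other subset beats 353.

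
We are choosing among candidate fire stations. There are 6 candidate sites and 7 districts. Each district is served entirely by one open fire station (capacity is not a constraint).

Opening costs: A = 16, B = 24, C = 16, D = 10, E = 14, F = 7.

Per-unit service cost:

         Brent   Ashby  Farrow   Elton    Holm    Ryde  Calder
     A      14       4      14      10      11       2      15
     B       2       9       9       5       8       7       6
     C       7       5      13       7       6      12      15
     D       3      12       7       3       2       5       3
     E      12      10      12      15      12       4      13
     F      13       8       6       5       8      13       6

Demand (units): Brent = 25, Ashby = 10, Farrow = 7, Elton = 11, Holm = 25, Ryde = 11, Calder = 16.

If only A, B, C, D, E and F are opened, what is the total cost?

Each district is assigned to its cheapest site among the open ones.
{A, B, C, D, E, F}: Brent→B 2·25=50, Ashby→A 4·10=40, Farrow→F 6·7=42, Elton→D 3·11=33, Holm→D 2·25=50, Ryde→A 2·11=22, Calder→D 3·16=48. Service 285; fixed 87; total 372.

Total cost: 372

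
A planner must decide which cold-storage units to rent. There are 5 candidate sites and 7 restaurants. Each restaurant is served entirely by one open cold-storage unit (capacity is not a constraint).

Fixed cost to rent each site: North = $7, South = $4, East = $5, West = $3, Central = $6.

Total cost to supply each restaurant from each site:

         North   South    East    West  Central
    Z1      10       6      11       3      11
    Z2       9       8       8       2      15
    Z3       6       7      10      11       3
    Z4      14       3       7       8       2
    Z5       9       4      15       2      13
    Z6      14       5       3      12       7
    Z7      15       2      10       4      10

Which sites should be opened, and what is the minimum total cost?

Open South and West; minimum total cost 31.

For any fixed open set, each restaurant goes to its cheapest open site; total = fixed + service.
{South, West}: Z1→West 3, Z2→West 2, Z3→South 7, Z4→South 3, Z5→West 2, Z6→South 5, Z7→South 2. Service 24; fixed 7; total 31.
{South, West, Central}: Z1→West 3, Z2→West 2, Z3→Central 3, Z4→Central 2, Z5→West 2, Z6→South 5, Z7→South 2. Service 19; fixed 13; total 32.
{West, Central}: service 23 + fixed 9 = 32
{North, South, East, West, Central}: service 17 + fixed 25 = 42
No other subset beats 31.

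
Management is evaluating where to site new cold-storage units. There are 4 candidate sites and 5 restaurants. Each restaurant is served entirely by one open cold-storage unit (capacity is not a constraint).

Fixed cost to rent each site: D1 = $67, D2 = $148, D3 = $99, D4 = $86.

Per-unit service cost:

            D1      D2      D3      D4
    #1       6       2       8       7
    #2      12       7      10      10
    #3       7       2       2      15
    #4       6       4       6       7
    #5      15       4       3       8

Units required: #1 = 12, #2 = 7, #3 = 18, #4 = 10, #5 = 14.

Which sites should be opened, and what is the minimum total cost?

For any fixed open set, each restaurant goes to its cheapest open site; total = fixed + service.
{D2}: #1→D2 2·12=24, #2→D2 7·7=49, #3→D2 2·18=36, #4→D2 4·10=40, #5→D2 4·14=56. Service 205; fixed 148; total 353.
{D3}: service 304 + fixed 99 = 403
{D1, D2}: service 205 + fixed 215 = 420
{D1, D2, D3, D4}: #1→D2 2·12=24, #2→D2 7·7=49, #3→D2 2·18=36, #4→D2 4·10=40, #5→D3 3·14=42. Service 191; fixed 400; total 591.
No other subset beats 353.

Open D2 only; minimum total cost 353.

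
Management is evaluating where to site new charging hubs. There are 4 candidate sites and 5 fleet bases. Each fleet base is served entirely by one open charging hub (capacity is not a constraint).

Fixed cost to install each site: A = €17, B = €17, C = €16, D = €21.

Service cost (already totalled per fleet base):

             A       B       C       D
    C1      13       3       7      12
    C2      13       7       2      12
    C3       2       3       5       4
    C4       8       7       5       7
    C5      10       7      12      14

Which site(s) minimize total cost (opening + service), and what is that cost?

For any fixed open set, each fleet base goes to its cheapest open site; total = fixed + service.
{B}: C1→B 3, C2→B 7, C3→B 3, C4→B 7, C5→B 7. Service 27; fixed 17; total 44.
{C}: service 31 + fixed 16 = 47
{B, C}: service 20 + fixed 33 = 53
{A, B, C, D}: C1→B 3, C2→C 2, C3→A 2, C4→C 5, C5→B 7. Service 19; fixed 71; total 90.
(All 15 nonempty subsets were checked; B only is lowest.)

Open B only; minimum total cost 44.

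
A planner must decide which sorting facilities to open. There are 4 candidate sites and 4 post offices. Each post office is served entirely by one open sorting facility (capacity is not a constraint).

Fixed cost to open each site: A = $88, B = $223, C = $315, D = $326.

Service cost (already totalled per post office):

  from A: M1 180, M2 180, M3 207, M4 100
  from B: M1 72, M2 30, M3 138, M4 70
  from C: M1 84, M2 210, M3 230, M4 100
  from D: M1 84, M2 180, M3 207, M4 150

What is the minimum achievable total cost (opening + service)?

Minimum total cost: 533

For any fixed open set, each post office goes to its cheapest open site; total = fixed + service.
{B}: M1→B 72, M2→B 30, M3→B 138, M4→B 70. Service 310; fixed 223; total 533.
{A, B}: service 310 + fixed 311 = 621
{A}: M1→A 180, M2→A 180, M3→A 207, M4→A 100. Service 667; fixed 88; total 755.
{A, B, C, D}: M1→B 72, M2→B 30, M3→B 138, M4→B 70. Service 310; fixed 952; total 1262.
No other subset beats 533.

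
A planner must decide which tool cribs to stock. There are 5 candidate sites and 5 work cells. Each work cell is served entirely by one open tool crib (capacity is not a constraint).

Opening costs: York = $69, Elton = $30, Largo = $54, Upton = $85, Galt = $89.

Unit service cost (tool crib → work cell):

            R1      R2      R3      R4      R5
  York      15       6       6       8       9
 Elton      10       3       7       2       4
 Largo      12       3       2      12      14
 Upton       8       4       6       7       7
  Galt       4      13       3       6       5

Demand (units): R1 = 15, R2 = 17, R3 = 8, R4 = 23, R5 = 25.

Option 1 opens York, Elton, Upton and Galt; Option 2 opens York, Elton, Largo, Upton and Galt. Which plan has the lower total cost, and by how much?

Option 1: {York, Elton, Upton, Galt}: R1→Galt 4·15=60, R2→Elton 3·17=51, R3→Galt 3·8=24, R4→Elton 2·23=46, R5→Elton 4·25=100. Service 281; fixed 273; total 554.
Option 2: {York, Elton, Largo, Upton, Galt}: R1→Galt 4·15=60, R2→Elton 3·17=51, R3→Largo 2·8=16, R4→Elton 2·23=46, R5→Elton 4·25=100. Service 273; fixed 327; total 600.
Difference: |554 − 600| = 46.

Option 1 is cheaper by 46.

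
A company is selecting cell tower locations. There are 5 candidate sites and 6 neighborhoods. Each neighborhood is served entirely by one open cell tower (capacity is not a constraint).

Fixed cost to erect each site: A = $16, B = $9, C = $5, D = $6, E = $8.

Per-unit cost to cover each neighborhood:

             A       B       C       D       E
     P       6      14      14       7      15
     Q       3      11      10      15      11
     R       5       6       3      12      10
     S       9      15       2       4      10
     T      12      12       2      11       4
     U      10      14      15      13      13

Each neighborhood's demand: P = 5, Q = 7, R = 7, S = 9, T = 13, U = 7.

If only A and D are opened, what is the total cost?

Total cost: 357

Each neighborhood is assigned to its cheapest site among the open ones.
{A, D}: P→A 6·5=30, Q→A 3·7=21, R→A 5·7=35, S→D 4·9=36, T→D 11·13=143, U→A 10·7=70. Service 335; fixed 22; total 357.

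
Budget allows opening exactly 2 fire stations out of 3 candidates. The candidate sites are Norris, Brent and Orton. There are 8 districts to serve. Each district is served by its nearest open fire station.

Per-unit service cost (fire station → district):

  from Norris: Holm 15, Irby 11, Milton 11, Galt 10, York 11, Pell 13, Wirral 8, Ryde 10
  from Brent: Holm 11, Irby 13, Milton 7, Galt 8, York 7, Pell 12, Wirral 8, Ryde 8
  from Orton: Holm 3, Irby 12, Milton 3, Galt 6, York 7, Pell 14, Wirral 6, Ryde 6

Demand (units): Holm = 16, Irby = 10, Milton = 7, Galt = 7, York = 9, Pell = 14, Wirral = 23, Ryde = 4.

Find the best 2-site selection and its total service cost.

With exactly 2 open, each district uses its cheapest among the chosen.
{Brent, Orton}: Holm→Orton 3·16=48, Irby→Orton 12·10=120, Milton→Orton 3·7=21, Galt→Orton 6·7=42, York→Brent 7·9=63, Pell→Brent 12·14=168, Wirral→Orton 6·23=138, Ryde→Orton 6·4=24. Service cost 624.
{Norris, Orton}: service cost 628
{Norris, Brent}: service cost 838
Among all 3 size-2 choices, {Brent, Orton} is lowest.

Choose Brent and Orton; total service cost 624.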